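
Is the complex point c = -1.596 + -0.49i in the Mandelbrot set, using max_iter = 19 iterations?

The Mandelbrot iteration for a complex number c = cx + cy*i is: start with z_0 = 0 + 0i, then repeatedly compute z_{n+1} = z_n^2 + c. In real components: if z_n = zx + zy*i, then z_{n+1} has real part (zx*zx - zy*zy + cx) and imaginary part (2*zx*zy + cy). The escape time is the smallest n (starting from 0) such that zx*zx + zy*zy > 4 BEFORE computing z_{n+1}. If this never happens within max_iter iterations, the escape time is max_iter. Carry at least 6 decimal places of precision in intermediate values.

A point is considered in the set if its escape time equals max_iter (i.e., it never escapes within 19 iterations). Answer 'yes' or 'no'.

z_0 = 0 + 0i, c = -1.5960 + -0.4900i
Iter 1: z = -1.5960 + -0.4900i, |z|^2 = 2.7873
Iter 2: z = 0.7111 + 1.0741i, |z|^2 = 1.6593
Iter 3: z = -2.2440 + 1.0376i, |z|^2 = 6.1120
Escaped at iteration 3

Answer: no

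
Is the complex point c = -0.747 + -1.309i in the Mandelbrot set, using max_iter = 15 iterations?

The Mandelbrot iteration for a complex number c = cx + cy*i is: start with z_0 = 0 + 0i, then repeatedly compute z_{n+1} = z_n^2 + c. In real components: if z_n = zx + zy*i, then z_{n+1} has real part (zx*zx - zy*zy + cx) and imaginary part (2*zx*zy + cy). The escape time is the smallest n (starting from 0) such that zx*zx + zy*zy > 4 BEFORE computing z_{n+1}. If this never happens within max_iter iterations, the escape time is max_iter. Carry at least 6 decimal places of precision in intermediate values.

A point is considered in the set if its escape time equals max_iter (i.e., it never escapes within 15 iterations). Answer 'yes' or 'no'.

z_0 = 0 + 0i, c = -0.7470 + -1.3090i
Iter 1: z = -0.7470 + -1.3090i, |z|^2 = 2.2715
Iter 2: z = -1.9025 + 0.6466i, |z|^2 = 4.0376
Escaped at iteration 2

Answer: no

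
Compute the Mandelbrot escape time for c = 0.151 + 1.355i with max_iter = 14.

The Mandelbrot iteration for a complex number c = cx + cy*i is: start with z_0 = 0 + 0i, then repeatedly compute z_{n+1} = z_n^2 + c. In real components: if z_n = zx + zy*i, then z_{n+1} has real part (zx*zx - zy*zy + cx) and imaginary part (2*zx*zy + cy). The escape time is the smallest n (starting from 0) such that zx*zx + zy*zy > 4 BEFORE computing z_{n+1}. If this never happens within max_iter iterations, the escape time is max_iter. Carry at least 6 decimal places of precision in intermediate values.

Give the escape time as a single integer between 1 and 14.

Answer: 2

Derivation:
z_0 = 0 + 0i, c = 0.1510 + 1.3550i
Iter 1: z = 0.1510 + 1.3550i, |z|^2 = 1.8588
Iter 2: z = -1.6622 + 1.7642i, |z|^2 = 5.8754
Escaped at iteration 2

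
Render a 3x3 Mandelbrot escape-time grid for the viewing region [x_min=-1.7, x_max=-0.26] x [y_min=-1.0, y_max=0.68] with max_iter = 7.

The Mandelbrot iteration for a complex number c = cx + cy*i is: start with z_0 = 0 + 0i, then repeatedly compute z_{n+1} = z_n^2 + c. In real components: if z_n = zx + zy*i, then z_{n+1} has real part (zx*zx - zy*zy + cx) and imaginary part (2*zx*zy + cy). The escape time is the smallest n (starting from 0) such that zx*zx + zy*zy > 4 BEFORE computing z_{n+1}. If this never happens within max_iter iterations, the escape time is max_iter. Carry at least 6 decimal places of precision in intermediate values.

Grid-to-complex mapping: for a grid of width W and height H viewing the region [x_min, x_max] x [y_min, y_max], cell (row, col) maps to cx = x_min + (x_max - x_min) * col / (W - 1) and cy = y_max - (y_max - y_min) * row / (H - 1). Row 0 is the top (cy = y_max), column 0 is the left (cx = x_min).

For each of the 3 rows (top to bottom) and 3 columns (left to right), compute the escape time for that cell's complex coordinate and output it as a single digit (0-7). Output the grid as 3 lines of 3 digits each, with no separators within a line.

(row=0, col=0): c = -1.7000 + 0.6800i → escape time 3
(row=0, col=1): c = -0.9800 + 0.6800i → escape time 4
(row=0, col=2): c = -0.2600 + 0.6800i → escape time 7
(row=1, col=0): c = -1.7000 + -0.1600i → escape time 4
(row=1, col=1): c = -0.9800 + -0.1600i → escape time 7
(row=1, col=2): c = -0.2600 + -0.1600i → escape time 7
(row=2, col=0): c = -1.7000 + -1.0000i → escape time 2
(row=2, col=1): c = -0.9800 + -1.0000i → escape time 3
(row=2, col=2): c = -0.2600 + -1.0000i → escape time 6

Answer: 347
477
236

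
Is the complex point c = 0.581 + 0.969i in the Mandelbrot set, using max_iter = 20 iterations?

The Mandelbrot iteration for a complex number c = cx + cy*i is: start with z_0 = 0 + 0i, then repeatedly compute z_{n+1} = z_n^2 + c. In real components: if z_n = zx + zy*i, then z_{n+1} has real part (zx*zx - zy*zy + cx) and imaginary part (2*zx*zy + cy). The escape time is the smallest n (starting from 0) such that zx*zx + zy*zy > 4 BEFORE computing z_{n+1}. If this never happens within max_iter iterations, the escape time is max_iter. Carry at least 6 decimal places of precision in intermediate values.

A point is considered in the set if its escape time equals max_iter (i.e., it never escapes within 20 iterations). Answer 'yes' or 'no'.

z_0 = 0 + 0i, c = 0.5810 + 0.9690i
Iter 1: z = 0.5810 + 0.9690i, |z|^2 = 1.2765
Iter 2: z = -0.0204 + 2.0950i, |z|^2 = 4.3893
Escaped at iteration 2

Answer: no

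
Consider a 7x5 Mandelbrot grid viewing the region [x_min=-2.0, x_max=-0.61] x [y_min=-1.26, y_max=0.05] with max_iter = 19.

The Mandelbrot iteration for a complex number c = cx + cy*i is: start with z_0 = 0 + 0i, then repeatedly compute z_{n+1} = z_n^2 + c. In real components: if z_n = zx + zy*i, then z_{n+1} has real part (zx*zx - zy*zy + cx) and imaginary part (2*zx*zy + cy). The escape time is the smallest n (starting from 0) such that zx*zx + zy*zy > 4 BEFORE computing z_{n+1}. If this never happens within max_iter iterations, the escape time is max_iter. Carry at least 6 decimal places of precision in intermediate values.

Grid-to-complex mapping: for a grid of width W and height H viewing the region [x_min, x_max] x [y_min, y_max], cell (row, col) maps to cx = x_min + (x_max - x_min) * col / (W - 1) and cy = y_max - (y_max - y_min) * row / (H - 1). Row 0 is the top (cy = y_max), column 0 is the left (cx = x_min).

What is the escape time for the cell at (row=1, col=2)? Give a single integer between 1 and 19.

z_0 = 0 + 0i, c = -1.5367 + -0.2775i
Iter 1: z = -1.5367 + -0.2775i, |z|^2 = 2.4384
Iter 2: z = 0.7477 + 0.5754i, |z|^2 = 0.8900
Iter 3: z = -1.3087 + 0.5828i, |z|^2 = 2.0524
Iter 4: z = -0.1637 + -1.8030i, |z|^2 = 3.2777
Iter 5: z = -4.7607 + 0.3129i, |z|^2 = 22.7625
Escaped at iteration 5

Answer: 5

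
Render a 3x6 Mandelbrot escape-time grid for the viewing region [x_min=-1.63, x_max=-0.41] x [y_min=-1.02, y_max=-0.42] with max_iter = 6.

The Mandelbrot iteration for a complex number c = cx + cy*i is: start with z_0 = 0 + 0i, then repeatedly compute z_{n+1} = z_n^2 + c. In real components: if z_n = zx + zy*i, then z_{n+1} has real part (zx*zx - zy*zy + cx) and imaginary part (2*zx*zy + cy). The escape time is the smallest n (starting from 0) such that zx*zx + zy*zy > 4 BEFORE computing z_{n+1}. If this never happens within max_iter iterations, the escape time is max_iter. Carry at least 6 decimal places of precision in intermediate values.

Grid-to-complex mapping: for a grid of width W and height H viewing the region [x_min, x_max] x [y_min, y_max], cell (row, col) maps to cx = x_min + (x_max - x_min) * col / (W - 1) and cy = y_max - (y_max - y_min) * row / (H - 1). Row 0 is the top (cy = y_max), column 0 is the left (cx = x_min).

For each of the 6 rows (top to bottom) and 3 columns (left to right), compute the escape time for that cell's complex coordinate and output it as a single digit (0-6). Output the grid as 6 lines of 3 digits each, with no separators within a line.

(row=0, col=0): c = -1.6300 + -0.4200i → escape time 3
(row=0, col=1): c = -1.0200 + -0.4200i → escape time 6
(row=0, col=2): c = -0.4100 + -0.4200i → escape time 6
(row=1, col=0): c = -1.6300 + -0.5400i → escape time 3
(row=1, col=1): c = -1.0200 + -0.5400i → escape time 5
(row=1, col=2): c = -0.4100 + -0.5400i → escape time 6
(row=2, col=0): c = -1.6300 + -0.6600i → escape time 3
(row=2, col=1): c = -1.0200 + -0.6600i → escape time 4
(row=2, col=2): c = -0.4100 + -0.6600i → escape time 6
(row=3, col=0): c = -1.6300 + -0.7800i → escape time 3
(row=3, col=1): c = -1.0200 + -0.7800i → escape time 3
(row=3, col=2): c = -0.4100 + -0.7800i → escape time 6
(row=4, col=0): c = -1.6300 + -0.9000i → escape time 2
(row=4, col=1): c = -1.0200 + -0.9000i → escape time 3
(row=4, col=2): c = -0.4100 + -0.9000i → escape time 5
(row=5, col=0): c = -1.6300 + -1.0200i → escape time 2
(row=5, col=1): c = -1.0200 + -1.0200i → escape time 3
(row=5, col=2): c = -0.4100 + -1.0200i → escape time 4

Answer: 366
356
346
336
235
234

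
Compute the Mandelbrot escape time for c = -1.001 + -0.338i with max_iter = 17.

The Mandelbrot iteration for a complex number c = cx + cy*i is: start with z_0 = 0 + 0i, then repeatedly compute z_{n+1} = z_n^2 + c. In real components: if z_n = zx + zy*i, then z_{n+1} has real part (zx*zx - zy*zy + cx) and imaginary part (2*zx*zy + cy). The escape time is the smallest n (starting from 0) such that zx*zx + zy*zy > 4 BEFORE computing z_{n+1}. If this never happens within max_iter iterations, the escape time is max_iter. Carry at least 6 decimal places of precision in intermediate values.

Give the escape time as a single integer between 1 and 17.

Answer: 11

Derivation:
z_0 = 0 + 0i, c = -1.0010 + -0.3380i
Iter 1: z = -1.0010 + -0.3380i, |z|^2 = 1.1162
Iter 2: z = -0.1132 + 0.3387i, |z|^2 = 0.1275
Iter 3: z = -1.1029 + -0.4147i, |z|^2 = 1.3883
Iter 4: z = 0.0434 + 0.5767i, |z|^2 = 0.3345
Iter 5: z = -1.3317 + -0.2880i, |z|^2 = 1.8565
Iter 6: z = 0.6896 + 0.4291i, |z|^2 = 0.6597
Iter 7: z = -0.7095 + 0.2538i, |z|^2 = 0.5678
Iter 8: z = -0.5620 + -0.6981i, |z|^2 = 0.8032
Iter 9: z = -1.1725 + 0.4466i, |z|^2 = 1.5743
Iter 10: z = 0.1743 + -1.3854i, |z|^2 = 1.9496
Iter 11: z = -2.8899 + -0.8210i, |z|^2 = 9.0253
Escaped at iteration 11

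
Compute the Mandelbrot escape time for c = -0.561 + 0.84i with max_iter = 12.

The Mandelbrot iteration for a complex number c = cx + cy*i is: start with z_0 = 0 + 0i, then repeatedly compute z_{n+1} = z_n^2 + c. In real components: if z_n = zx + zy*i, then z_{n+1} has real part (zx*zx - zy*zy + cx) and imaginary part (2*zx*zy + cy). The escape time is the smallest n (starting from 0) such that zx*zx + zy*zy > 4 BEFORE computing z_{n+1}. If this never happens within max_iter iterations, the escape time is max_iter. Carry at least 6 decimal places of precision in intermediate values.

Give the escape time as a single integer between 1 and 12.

Answer: 4

Derivation:
z_0 = 0 + 0i, c = -0.5610 + 0.8400i
Iter 1: z = -0.5610 + 0.8400i, |z|^2 = 1.0203
Iter 2: z = -0.9519 + -0.1025i, |z|^2 = 0.9166
Iter 3: z = 0.3346 + 1.0351i, |z|^2 = 1.1834
Iter 4: z = -1.5205 + 1.5326i, |z|^2 = 4.6608
Escaped at iteration 4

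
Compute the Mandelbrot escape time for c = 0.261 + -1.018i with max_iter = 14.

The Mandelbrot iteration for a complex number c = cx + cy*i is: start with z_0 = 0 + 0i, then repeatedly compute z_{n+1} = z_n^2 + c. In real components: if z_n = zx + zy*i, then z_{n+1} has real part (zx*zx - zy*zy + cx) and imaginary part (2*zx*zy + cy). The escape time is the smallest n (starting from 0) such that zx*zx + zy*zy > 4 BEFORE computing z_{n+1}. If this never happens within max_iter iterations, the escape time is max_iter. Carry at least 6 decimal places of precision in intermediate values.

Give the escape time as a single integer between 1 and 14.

z_0 = 0 + 0i, c = 0.2610 + -1.0180i
Iter 1: z = 0.2610 + -1.0180i, |z|^2 = 1.1044
Iter 2: z = -0.7072 + -1.5494i, |z|^2 = 2.9008
Iter 3: z = -1.6395 + 1.1735i, |z|^2 = 4.0650
Escaped at iteration 3

Answer: 3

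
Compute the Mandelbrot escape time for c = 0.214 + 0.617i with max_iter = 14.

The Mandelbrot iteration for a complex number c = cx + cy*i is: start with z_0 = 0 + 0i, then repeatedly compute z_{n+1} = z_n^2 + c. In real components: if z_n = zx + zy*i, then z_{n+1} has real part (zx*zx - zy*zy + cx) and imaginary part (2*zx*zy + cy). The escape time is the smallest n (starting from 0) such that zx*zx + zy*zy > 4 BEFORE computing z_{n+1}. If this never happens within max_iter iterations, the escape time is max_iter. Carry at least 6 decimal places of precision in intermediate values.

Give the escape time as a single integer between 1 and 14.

Answer: 10

Derivation:
z_0 = 0 + 0i, c = 0.2140 + 0.6170i
Iter 1: z = 0.2140 + 0.6170i, |z|^2 = 0.4265
Iter 2: z = -0.1209 + 0.8811i, |z|^2 = 0.7909
Iter 3: z = -0.5477 + 0.4040i, |z|^2 = 0.4631
Iter 4: z = 0.3508 + 0.1745i, |z|^2 = 0.1535
Iter 5: z = 0.3066 + 0.7394i, |z|^2 = 0.6407
Iter 6: z = -0.2388 + 1.0704i, |z|^2 = 1.2027
Iter 7: z = -0.8747 + 0.1059i, |z|^2 = 0.7764
Iter 8: z = 0.9679 + 0.4318i, |z|^2 = 1.1233
Iter 9: z = 0.9645 + 1.4528i, |z|^2 = 3.0409
Iter 10: z = -0.9666 + 3.4194i, |z|^2 = 12.6267
Escaped at iteration 10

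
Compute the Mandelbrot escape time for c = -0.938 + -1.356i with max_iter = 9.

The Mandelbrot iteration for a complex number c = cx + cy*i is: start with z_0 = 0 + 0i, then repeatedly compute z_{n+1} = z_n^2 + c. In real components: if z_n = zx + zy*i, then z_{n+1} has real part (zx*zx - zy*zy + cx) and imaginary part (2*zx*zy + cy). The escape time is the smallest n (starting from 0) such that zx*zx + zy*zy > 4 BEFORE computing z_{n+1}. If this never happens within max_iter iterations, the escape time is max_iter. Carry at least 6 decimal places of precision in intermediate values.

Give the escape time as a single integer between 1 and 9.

Answer: 2

Derivation:
z_0 = 0 + 0i, c = -0.9380 + -1.3560i
Iter 1: z = -0.9380 + -1.3560i, |z|^2 = 2.7186
Iter 2: z = -1.8969 + 1.1879i, |z|^2 = 5.0092
Escaped at iteration 2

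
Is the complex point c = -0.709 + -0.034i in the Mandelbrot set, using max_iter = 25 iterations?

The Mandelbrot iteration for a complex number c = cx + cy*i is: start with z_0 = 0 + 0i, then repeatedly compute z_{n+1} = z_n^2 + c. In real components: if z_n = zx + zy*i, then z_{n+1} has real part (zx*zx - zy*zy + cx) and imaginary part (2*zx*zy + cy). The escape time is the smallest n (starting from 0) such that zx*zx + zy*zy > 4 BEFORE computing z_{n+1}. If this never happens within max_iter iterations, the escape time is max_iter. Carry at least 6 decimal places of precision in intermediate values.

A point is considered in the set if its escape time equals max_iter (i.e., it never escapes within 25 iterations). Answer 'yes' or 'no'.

Answer: yes

Derivation:
z_0 = 0 + 0i, c = -0.7090 + -0.0340i
Iter 1: z = -0.7090 + -0.0340i, |z|^2 = 0.5038
Iter 2: z = -0.2075 + 0.0142i, |z|^2 = 0.0432
Iter 3: z = -0.6662 + -0.0399i, |z|^2 = 0.4454
Iter 4: z = -0.2668 + 0.0192i, |z|^2 = 0.0716
Iter 5: z = -0.6382 + -0.0442i, |z|^2 = 0.4092
Iter 6: z = -0.3037 + 0.0224i, |z|^2 = 0.0927
Iter 7: z = -0.6173 + -0.0476i, |z|^2 = 0.3833
Iter 8: z = -0.3302 + 0.0248i, |z|^2 = 0.1097
Iter 9: z = -0.6006 + -0.0504i, |z|^2 = 0.3632
Iter 10: z = -0.3509 + 0.0265i, |z|^2 = 0.1238
Iter 11: z = -0.5866 + -0.0526i, |z|^2 = 0.3469
Iter 12: z = -0.3677 + 0.0277i, |z|^2 = 0.1360
Iter 13: z = -0.5746 + -0.0544i, |z|^2 = 0.3331
Iter 14: z = -0.3818 + 0.0285i, |z|^2 = 0.1466
Iter 15: z = -0.5640 + -0.0558i, |z|^2 = 0.3212
Iter 16: z = -0.3940 + 0.0289i, |z|^2 = 0.1561
Iter 17: z = -0.5546 + -0.0568i, |z|^2 = 0.3108
Iter 18: z = -0.4046 + 0.0290i, |z|^2 = 0.1646
Iter 19: z = -0.5461 + -0.0574i, |z|^2 = 0.3015
Iter 20: z = -0.4141 + 0.0287i, |z|^2 = 0.1723
Iter 21: z = -0.5384 + -0.0578i, |z|^2 = 0.2932
Iter 22: z = -0.4225 + 0.0282i, |z|^2 = 0.1793
Iter 23: z = -0.5313 + -0.0579i, |z|^2 = 0.2856
Iter 24: z = -0.4301 + 0.0275i, |z|^2 = 0.1857
Did not escape in 25 iterations → in set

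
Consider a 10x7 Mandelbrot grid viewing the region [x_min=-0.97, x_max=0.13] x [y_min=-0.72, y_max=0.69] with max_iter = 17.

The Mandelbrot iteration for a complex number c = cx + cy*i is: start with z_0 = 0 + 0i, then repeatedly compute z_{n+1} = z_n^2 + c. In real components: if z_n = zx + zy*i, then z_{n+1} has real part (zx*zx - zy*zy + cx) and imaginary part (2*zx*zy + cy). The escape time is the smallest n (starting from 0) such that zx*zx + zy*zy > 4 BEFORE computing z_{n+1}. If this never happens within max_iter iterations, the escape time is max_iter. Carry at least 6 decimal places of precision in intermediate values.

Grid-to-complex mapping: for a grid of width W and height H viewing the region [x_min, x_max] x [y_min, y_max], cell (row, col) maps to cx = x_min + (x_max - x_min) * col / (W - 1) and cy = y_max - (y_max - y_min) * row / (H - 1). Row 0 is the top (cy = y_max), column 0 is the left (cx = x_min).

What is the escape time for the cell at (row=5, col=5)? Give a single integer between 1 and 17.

Answer: 17

Derivation:
z_0 = 0 + 0i, c = -0.3589 + -0.4850i
Iter 1: z = -0.3589 + -0.4850i, |z|^2 = 0.3640
Iter 2: z = -0.4653 + -0.1369i, |z|^2 = 0.2353
Iter 3: z = -0.1611 + -0.3576i, |z|^2 = 0.1538
Iter 4: z = -0.4608 + -0.3698i, |z|^2 = 0.3491
Iter 5: z = -0.2833 + -0.1442i, |z|^2 = 0.1010
Iter 6: z = -0.2994 + -0.4033i, |z|^2 = 0.2523
Iter 7: z = -0.4319 + -0.2435i, |z|^2 = 0.2458
Iter 8: z = -0.2316 + -0.2747i, |z|^2 = 0.1291
Iter 9: z = -0.3807 + -0.3577i, |z|^2 = 0.2729
Iter 10: z = -0.3419 + -0.2126i, |z|^2 = 0.1621
Iter 11: z = -0.2872 + -0.3396i, |z|^2 = 0.1978
Iter 12: z = -0.3917 + -0.2900i, |z|^2 = 0.2375
Iter 13: z = -0.2895 + -0.2578i, |z|^2 = 0.1503
Iter 14: z = -0.3416 + -0.3357i, |z|^2 = 0.2294
Iter 15: z = -0.3549 + -0.2557i, |z|^2 = 0.1913
Iter 16: z = -0.2983 + -0.3035i, |z|^2 = 0.1811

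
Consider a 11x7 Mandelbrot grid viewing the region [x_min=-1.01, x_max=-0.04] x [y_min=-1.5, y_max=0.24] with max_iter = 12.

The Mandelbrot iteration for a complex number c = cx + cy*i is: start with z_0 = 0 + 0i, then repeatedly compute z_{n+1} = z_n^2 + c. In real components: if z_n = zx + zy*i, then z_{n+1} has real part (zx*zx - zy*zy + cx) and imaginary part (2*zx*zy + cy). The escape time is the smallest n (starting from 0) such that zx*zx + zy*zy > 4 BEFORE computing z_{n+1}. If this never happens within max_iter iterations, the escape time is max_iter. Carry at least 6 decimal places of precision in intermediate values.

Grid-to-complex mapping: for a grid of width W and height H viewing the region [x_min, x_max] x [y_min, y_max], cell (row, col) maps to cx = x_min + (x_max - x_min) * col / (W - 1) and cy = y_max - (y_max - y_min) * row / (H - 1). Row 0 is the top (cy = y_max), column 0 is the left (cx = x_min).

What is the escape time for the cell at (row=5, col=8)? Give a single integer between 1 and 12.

z_0 = 0 + 0i, c = -0.2340 + -1.2100i
Iter 1: z = -0.2340 + -1.2100i, |z|^2 = 1.5189
Iter 2: z = -1.6433 + -0.6437i, |z|^2 = 3.1150
Iter 3: z = 2.0522 + 0.9057i, |z|^2 = 5.0318
Escaped at iteration 3

Answer: 3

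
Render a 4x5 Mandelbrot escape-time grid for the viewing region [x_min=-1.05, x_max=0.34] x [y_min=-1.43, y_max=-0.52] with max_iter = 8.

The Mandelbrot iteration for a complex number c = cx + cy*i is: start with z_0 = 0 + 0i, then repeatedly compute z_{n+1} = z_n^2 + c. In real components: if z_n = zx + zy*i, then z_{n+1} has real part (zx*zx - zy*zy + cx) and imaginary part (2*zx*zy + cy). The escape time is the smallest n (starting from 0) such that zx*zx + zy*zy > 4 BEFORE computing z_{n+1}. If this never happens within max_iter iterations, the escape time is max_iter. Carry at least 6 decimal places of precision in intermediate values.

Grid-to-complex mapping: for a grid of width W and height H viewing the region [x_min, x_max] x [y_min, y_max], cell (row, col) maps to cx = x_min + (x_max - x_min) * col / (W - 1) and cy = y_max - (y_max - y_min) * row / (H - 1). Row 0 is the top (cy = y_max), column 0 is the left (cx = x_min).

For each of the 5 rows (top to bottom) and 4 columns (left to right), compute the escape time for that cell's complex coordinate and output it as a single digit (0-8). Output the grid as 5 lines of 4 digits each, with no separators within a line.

Answer: 5888
3685
3483
3332
2222

Derivation:
(row=0, col=0): c = -1.0500 + -0.5200i → escape time 5
(row=0, col=1): c = -0.5867 + -0.5200i → escape time 8
(row=0, col=2): c = -0.1233 + -0.5200i → escape time 8
(row=0, col=3): c = 0.3400 + -0.5200i → escape time 8
(row=1, col=0): c = -1.0500 + -0.7475i → escape time 3
(row=1, col=1): c = -0.5867 + -0.7475i → escape time 6
(row=1, col=2): c = -0.1233 + -0.7475i → escape time 8
(row=1, col=3): c = 0.3400 + -0.7475i → escape time 5
(row=2, col=0): c = -1.0500 + -0.9750i → escape time 3
(row=2, col=1): c = -0.5867 + -0.9750i → escape time 4
(row=2, col=2): c = -0.1233 + -0.9750i → escape time 8
(row=2, col=3): c = 0.3400 + -0.9750i → escape time 3
(row=3, col=0): c = -1.0500 + -1.2025i → escape time 3
(row=3, col=1): c = -0.5867 + -1.2025i → escape time 3
(row=3, col=2): c = -0.1233 + -1.2025i → escape time 3
(row=3, col=3): c = 0.3400 + -1.2025i → escape time 2
(row=4, col=0): c = -1.0500 + -1.4300i → escape time 2
(row=4, col=1): c = -0.5867 + -1.4300i → escape time 2
(row=4, col=2): c = -0.1233 + -1.4300i → escape time 2
(row=4, col=3): c = 0.3400 + -1.4300i → escape time 2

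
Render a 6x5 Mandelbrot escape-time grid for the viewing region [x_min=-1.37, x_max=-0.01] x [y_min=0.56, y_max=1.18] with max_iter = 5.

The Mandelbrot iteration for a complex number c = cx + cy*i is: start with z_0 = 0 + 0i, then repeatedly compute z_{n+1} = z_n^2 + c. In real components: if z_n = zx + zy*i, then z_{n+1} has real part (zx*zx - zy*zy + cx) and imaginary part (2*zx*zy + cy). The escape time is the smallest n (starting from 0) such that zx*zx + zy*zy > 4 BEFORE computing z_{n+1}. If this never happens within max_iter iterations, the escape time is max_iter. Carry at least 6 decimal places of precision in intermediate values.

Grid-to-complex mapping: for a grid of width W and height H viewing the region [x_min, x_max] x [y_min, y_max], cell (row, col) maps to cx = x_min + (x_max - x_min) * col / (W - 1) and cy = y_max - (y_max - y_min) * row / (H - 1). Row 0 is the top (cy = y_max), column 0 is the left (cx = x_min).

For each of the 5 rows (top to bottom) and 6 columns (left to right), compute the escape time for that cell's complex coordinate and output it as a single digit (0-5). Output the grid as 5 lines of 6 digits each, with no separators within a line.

Answer: 233333
333455
334455
334555
345555

Derivation:
(row=0, col=0): c = -1.3700 + 1.1800i → escape time 2
(row=0, col=1): c = -1.0980 + 1.1800i → escape time 3
(row=0, col=2): c = -0.8260 + 1.1800i → escape time 3
(row=0, col=3): c = -0.5540 + 1.1800i → escape time 3
(row=0, col=4): c = -0.2820 + 1.1800i → escape time 3
(row=0, col=5): c = -0.0100 + 1.1800i → escape time 3
(row=1, col=0): c = -1.3700 + 1.0250i → escape time 3
(row=1, col=1): c = -1.0980 + 1.0250i → escape time 3
(row=1, col=2): c = -0.8260 + 1.0250i → escape time 3
(row=1, col=3): c = -0.5540 + 1.0250i → escape time 4
(row=1, col=4): c = -0.2820 + 1.0250i → escape time 5
(row=1, col=5): c = -0.0100 + 1.0250i → escape time 5
(row=2, col=0): c = -1.3700 + 0.8700i → escape time 3
(row=2, col=1): c = -1.0980 + 0.8700i → escape time 3
(row=2, col=2): c = -0.8260 + 0.8700i → escape time 4
(row=2, col=3): c = -0.5540 + 0.8700i → escape time 4
(row=2, col=4): c = -0.2820 + 0.8700i → escape time 5
(row=2, col=5): c = -0.0100 + 0.8700i → escape time 5
(row=3, col=0): c = -1.3700 + 0.7150i → escape time 3
(row=3, col=1): c = -1.0980 + 0.7150i → escape time 3
(row=3, col=2): c = -0.8260 + 0.7150i → escape time 4
(row=3, col=3): c = -0.5540 + 0.7150i → escape time 5
(row=3, col=4): c = -0.2820 + 0.7150i → escape time 5
(row=3, col=5): c = -0.0100 + 0.7150i → escape time 5
(row=4, col=0): c = -1.3700 + 0.5600i → escape time 3
(row=4, col=1): c = -1.0980 + 0.5600i → escape time 4
(row=4, col=2): c = -0.8260 + 0.5600i → escape time 5
(row=4, col=3): c = -0.5540 + 0.5600i → escape time 5
(row=4, col=4): c = -0.2820 + 0.5600i → escape time 5
(row=4, col=5): c = -0.0100 + 0.5600i → escape time 5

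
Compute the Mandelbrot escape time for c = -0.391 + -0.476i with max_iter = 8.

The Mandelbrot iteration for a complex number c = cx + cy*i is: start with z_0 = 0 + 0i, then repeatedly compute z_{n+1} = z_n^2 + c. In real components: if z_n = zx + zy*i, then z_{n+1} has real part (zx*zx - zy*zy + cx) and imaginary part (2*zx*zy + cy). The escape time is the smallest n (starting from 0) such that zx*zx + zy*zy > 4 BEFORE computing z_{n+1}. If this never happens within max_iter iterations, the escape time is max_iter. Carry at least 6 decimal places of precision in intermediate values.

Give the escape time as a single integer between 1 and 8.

z_0 = 0 + 0i, c = -0.3910 + -0.4760i
Iter 1: z = -0.3910 + -0.4760i, |z|^2 = 0.3795
Iter 2: z = -0.4647 + -0.1038i, |z|^2 = 0.2267
Iter 3: z = -0.1858 + -0.3796i, |z|^2 = 0.1786
Iter 4: z = -0.5005 + -0.3349i, |z|^2 = 0.3627
Iter 5: z = -0.2526 + -0.1407i, |z|^2 = 0.0836
Iter 6: z = -0.3470 + -0.4049i, |z|^2 = 0.2843
Iter 7: z = -0.4346 + -0.1950i, |z|^2 = 0.2269

Answer: 8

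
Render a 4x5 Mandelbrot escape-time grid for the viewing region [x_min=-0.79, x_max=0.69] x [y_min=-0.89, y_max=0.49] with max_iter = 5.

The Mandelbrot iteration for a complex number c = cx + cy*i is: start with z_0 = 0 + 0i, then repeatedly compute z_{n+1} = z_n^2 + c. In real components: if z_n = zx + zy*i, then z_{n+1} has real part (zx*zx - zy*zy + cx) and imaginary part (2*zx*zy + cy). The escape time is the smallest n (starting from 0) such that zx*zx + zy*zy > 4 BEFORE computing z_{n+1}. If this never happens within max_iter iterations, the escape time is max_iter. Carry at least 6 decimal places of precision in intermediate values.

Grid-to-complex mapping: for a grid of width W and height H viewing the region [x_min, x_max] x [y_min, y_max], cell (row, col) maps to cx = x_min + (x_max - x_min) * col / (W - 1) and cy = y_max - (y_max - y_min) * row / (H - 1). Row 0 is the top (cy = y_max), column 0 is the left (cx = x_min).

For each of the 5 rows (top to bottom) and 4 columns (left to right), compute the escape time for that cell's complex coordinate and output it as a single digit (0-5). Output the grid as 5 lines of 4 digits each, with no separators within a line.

Answer: 5553
5553
5553
5553
4542

Derivation:
(row=0, col=0): c = -0.7900 + 0.4900i → escape time 5
(row=0, col=1): c = -0.2967 + 0.4900i → escape time 5
(row=0, col=2): c = 0.1967 + 0.4900i → escape time 5
(row=0, col=3): c = 0.6900 + 0.4900i → escape time 3
(row=1, col=0): c = -0.7900 + 0.1450i → escape time 5
(row=1, col=1): c = -0.2967 + 0.1450i → escape time 5
(row=1, col=2): c = 0.1967 + 0.1450i → escape time 5
(row=1, col=3): c = 0.6900 + 0.1450i → escape time 3
(row=2, col=0): c = -0.7900 + -0.2000i → escape time 5
(row=2, col=1): c = -0.2967 + -0.2000i → escape time 5
(row=2, col=2): c = 0.1967 + -0.2000i → escape time 5
(row=2, col=3): c = 0.6900 + -0.2000i → escape time 3
(row=3, col=0): c = -0.7900 + -0.5450i → escape time 5
(row=3, col=1): c = -0.2967 + -0.5450i → escape time 5
(row=3, col=2): c = 0.1967 + -0.5450i → escape time 5
(row=3, col=3): c = 0.6900 + -0.5450i → escape time 3
(row=4, col=0): c = -0.7900 + -0.8900i → escape time 4
(row=4, col=1): c = -0.2967 + -0.8900i → escape time 5
(row=4, col=2): c = 0.1967 + -0.8900i → escape time 4
(row=4, col=3): c = 0.6900 + -0.8900i → escape time 2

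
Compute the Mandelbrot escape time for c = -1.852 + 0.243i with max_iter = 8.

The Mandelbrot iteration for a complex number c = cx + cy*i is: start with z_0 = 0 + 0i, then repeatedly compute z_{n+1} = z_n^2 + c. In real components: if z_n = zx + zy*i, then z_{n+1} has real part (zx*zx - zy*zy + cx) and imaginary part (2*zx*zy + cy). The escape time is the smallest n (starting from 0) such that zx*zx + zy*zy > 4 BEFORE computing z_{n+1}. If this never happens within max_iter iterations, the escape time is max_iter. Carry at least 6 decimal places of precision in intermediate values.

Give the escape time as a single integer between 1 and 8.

z_0 = 0 + 0i, c = -1.8520 + 0.2430i
Iter 1: z = -1.8520 + 0.2430i, |z|^2 = 3.4890
Iter 2: z = 1.5189 + -0.6571i, |z|^2 = 2.7387
Iter 3: z = 0.0232 + -1.7530i, |z|^2 = 3.0735
Iter 4: z = -4.9245 + 0.1617i, |z|^2 = 24.2764
Escaped at iteration 4

Answer: 4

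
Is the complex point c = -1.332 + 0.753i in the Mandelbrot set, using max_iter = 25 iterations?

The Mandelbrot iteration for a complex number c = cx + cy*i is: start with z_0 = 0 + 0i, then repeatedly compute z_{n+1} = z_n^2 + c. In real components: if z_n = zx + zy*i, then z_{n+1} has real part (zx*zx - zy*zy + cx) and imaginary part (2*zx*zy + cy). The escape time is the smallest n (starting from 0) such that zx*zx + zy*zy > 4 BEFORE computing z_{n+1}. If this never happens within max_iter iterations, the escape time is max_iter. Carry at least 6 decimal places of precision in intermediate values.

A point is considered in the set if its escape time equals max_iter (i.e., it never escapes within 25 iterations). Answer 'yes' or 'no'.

z_0 = 0 + 0i, c = -1.3320 + 0.7530i
Iter 1: z = -1.3320 + 0.7530i, |z|^2 = 2.3412
Iter 2: z = -0.1248 + -1.2530i, |z|^2 = 1.5856
Iter 3: z = -2.8864 + 1.0657i, |z|^2 = 9.4671
Escaped at iteration 3

Answer: no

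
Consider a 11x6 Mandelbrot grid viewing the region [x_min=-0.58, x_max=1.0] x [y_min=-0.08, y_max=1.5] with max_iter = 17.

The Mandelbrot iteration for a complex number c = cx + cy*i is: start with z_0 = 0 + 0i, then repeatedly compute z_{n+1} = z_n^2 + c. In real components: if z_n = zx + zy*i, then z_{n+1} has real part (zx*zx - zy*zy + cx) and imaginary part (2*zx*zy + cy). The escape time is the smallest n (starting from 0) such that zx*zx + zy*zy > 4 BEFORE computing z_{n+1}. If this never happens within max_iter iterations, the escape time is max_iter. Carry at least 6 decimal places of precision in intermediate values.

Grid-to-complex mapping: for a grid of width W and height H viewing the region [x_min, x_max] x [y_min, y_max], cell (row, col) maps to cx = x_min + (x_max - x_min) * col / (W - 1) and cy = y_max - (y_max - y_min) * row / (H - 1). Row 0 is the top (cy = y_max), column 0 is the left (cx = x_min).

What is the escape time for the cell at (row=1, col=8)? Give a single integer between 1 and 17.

z_0 = 0 + 0i, c = 0.6840 + 1.1840i
Iter 1: z = 0.6840 + 1.1840i, |z|^2 = 1.8697
Iter 2: z = -0.2500 + 2.8037i, |z|^2 = 7.9233
Escaped at iteration 2

Answer: 2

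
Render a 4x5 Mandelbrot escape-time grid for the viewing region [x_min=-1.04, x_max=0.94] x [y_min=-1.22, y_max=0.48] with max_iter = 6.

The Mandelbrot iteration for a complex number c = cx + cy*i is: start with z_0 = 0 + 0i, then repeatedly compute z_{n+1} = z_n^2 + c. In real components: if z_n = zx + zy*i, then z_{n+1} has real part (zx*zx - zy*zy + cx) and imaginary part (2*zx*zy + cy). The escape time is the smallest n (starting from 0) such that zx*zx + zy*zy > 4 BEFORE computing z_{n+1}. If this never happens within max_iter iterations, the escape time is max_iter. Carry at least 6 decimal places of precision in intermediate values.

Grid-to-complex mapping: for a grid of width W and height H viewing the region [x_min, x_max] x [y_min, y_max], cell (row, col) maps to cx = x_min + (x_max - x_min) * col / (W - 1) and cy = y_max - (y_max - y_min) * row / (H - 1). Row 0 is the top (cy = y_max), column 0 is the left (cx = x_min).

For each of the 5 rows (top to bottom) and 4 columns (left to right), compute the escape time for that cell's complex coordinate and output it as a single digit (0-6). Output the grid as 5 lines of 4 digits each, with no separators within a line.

Answer: 5662
6663
6663
3652
3322

Derivation:
(row=0, col=0): c = -1.0400 + 0.4800i → escape time 5
(row=0, col=1): c = -0.3800 + 0.4800i → escape time 6
(row=0, col=2): c = 0.2800 + 0.4800i → escape time 6
(row=0, col=3): c = 0.9400 + 0.4800i → escape time 2
(row=1, col=0): c = -1.0400 + 0.0550i → escape time 6
(row=1, col=1): c = -0.3800 + 0.0550i → escape time 6
(row=1, col=2): c = 0.2800 + 0.0550i → escape time 6
(row=1, col=3): c = 0.9400 + 0.0550i → escape time 3
(row=2, col=0): c = -1.0400 + -0.3700i → escape time 6
(row=2, col=1): c = -0.3800 + -0.3700i → escape time 6
(row=2, col=2): c = 0.2800 + -0.3700i → escape time 6
(row=2, col=3): c = 0.9400 + -0.3700i → escape time 3
(row=3, col=0): c = -1.0400 + -0.7950i → escape time 3
(row=3, col=1): c = -0.3800 + -0.7950i → escape time 6
(row=3, col=2): c = 0.2800 + -0.7950i → escape time 5
(row=3, col=3): c = 0.9400 + -0.7950i → escape time 2
(row=4, col=0): c = -1.0400 + -1.2200i → escape time 3
(row=4, col=1): c = -0.3800 + -1.2200i → escape time 3
(row=4, col=2): c = 0.2800 + -1.2200i → escape time 2
(row=4, col=3): c = 0.9400 + -1.2200i → escape time 2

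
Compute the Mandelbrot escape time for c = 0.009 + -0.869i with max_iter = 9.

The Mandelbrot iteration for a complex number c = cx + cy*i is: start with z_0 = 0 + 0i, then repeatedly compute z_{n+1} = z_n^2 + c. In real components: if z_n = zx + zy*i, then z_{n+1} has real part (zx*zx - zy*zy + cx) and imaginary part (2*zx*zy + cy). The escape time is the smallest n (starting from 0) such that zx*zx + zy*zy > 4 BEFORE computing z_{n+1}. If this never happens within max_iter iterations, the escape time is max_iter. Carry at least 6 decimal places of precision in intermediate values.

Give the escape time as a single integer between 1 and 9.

Answer: 9

Derivation:
z_0 = 0 + 0i, c = 0.0090 + -0.8690i
Iter 1: z = 0.0090 + -0.8690i, |z|^2 = 0.7552
Iter 2: z = -0.7461 + -0.8846i, |z|^2 = 1.3392
Iter 3: z = -0.2170 + 0.4510i, |z|^2 = 0.2505
Iter 4: z = -0.1474 + -1.0647i, |z|^2 = 1.1553
Iter 5: z = -1.1029 + -0.5552i, |z|^2 = 1.5246
Iter 6: z = 0.9171 + 0.3557i, |z|^2 = 0.9676
Iter 7: z = 0.7235 + -0.2166i, |z|^2 = 0.5704
Iter 8: z = 0.4856 + -1.1825i, |z|^2 = 1.6340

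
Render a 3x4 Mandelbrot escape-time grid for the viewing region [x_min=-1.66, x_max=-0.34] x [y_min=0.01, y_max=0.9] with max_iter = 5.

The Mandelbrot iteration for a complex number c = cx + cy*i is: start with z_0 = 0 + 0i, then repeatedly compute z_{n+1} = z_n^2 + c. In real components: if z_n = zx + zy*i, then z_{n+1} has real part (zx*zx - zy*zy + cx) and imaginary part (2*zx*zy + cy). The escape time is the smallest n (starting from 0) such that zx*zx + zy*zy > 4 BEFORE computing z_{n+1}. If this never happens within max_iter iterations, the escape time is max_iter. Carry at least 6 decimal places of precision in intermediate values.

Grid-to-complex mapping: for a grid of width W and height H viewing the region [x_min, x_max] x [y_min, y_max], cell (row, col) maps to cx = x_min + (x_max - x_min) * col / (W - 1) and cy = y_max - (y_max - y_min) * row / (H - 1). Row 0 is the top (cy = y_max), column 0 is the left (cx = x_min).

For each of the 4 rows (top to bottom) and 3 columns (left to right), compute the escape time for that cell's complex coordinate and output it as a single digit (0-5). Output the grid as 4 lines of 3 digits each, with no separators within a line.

(row=0, col=0): c = -1.6600 + 0.9000i → escape time 2
(row=0, col=1): c = -1.0000 + 0.9000i → escape time 3
(row=0, col=2): c = -0.3400 + 0.9000i → escape time 5
(row=1, col=0): c = -1.6600 + 0.6033i → escape time 3
(row=1, col=1): c = -1.0000 + 0.6033i → escape time 4
(row=1, col=2): c = -0.3400 + 0.6033i → escape time 5
(row=2, col=0): c = -1.6600 + 0.3067i → escape time 4
(row=2, col=1): c = -1.0000 + 0.3067i → escape time 5
(row=2, col=2): c = -0.3400 + 0.3067i → escape time 5
(row=3, col=0): c = -1.6600 + 0.0100i → escape time 5
(row=3, col=1): c = -1.0000 + 0.0100i → escape time 5
(row=3, col=2): c = -0.3400 + 0.0100i → escape time 5

Answer: 235
345
455
555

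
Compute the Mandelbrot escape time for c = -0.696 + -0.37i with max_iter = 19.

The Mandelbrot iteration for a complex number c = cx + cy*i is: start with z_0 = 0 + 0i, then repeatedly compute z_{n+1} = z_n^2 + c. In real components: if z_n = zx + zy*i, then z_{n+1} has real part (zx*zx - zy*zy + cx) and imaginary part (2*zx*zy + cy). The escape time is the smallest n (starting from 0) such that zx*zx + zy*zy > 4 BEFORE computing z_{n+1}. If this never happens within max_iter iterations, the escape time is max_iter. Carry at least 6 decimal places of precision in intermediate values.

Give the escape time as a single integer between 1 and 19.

z_0 = 0 + 0i, c = -0.6960 + -0.3700i
Iter 1: z = -0.6960 + -0.3700i, |z|^2 = 0.6213
Iter 2: z = -0.3485 + 0.1450i, |z|^2 = 0.1425
Iter 3: z = -0.5956 + -0.4711i, |z|^2 = 0.5767
Iter 4: z = -0.5632 + 0.1912i, |z|^2 = 0.3537
Iter 5: z = -0.4154 + -0.5853i, |z|^2 = 0.5151
Iter 6: z = -0.8661 + 0.1162i, |z|^2 = 0.7636
Iter 7: z = 0.0406 + -0.5713i, |z|^2 = 0.3281
Iter 8: z = -1.0208 + -0.4164i, |z|^2 = 1.2153
Iter 9: z = 0.1726 + 0.4800i, |z|^2 = 0.2602
Iter 10: z = -0.8966 + -0.2043i, |z|^2 = 0.8456
Iter 11: z = 0.0662 + -0.0037i, |z|^2 = 0.0044
Iter 12: z = -0.6916 + -0.3705i, |z|^2 = 0.6156
Iter 13: z = -0.3549 + 0.1425i, |z|^2 = 0.1463
Iter 14: z = -0.5903 + -0.4711i, |z|^2 = 0.5705
Iter 15: z = -0.5695 + 0.1863i, |z|^2 = 0.3590
Iter 16: z = -0.4064 + -0.5821i, |z|^2 = 0.5041
Iter 17: z = -0.8697 + 0.1032i, |z|^2 = 0.7670
Iter 18: z = 0.0498 + -0.5495i, |z|^2 = 0.3044

Answer: 19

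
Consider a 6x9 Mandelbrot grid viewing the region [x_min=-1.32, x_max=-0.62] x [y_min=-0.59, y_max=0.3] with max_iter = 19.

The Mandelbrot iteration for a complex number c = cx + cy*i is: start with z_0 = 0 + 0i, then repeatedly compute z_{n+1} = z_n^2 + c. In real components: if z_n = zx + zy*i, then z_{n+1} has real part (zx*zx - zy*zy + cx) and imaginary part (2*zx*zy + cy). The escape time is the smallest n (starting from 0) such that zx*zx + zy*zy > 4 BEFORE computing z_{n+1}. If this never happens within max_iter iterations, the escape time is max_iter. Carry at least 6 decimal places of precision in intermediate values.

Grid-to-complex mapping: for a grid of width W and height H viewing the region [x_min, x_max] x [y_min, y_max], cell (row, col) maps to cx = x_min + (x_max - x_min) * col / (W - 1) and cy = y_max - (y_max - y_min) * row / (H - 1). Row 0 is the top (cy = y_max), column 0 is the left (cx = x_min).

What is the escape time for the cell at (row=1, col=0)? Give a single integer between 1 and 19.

Answer: 8

Derivation:
z_0 = 0 + 0i, c = -1.3200 + 0.1888i
Iter 1: z = -1.3200 + 0.1888i, |z|^2 = 1.7780
Iter 2: z = 0.3868 + -0.3095i, |z|^2 = 0.2454
Iter 3: z = -1.2662 + -0.0507i, |z|^2 = 1.6059
Iter 4: z = 0.2808 + 0.3171i, |z|^2 = 0.1794
Iter 5: z = -1.3418 + 0.3668i, |z|^2 = 1.9349
Iter 6: z = 0.3457 + -0.7957i, |z|^2 = 0.7526
Iter 7: z = -1.8335 + -0.3614i, |z|^2 = 3.4925
Iter 8: z = 1.9112 + 1.5142i, |z|^2 = 5.9455
Escaped at iteration 8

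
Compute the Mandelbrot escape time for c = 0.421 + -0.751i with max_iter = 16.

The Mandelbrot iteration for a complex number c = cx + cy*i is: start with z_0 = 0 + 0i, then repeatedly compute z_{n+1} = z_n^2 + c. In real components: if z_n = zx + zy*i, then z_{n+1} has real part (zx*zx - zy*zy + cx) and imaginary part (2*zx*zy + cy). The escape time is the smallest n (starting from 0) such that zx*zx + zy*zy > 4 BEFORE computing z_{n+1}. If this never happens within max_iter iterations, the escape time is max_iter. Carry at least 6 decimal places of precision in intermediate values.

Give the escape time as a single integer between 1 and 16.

z_0 = 0 + 0i, c = 0.4210 + -0.7510i
Iter 1: z = 0.4210 + -0.7510i, |z|^2 = 0.7412
Iter 2: z = 0.0342 + -1.3833i, |z|^2 = 1.9148
Iter 3: z = -1.4915 + -0.8457i, |z|^2 = 2.9397
Iter 4: z = 1.9302 + 1.7718i, |z|^2 = 6.8648
Escaped at iteration 4

Answer: 4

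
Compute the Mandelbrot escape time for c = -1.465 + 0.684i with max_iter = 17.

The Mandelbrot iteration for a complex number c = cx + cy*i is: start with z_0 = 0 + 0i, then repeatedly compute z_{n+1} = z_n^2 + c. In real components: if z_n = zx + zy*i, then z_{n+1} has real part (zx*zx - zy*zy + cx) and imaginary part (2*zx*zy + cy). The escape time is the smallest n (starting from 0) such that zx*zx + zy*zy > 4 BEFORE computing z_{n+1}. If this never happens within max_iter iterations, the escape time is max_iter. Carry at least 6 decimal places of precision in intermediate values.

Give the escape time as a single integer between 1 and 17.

Answer: 3

Derivation:
z_0 = 0 + 0i, c = -1.4650 + 0.6840i
Iter 1: z = -1.4650 + 0.6840i, |z|^2 = 2.6141
Iter 2: z = 0.2134 + -1.3201i, |z|^2 = 1.7882
Iter 3: z = -3.1622 + 0.1207i, |z|^2 = 10.0140
Escaped at iteration 3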